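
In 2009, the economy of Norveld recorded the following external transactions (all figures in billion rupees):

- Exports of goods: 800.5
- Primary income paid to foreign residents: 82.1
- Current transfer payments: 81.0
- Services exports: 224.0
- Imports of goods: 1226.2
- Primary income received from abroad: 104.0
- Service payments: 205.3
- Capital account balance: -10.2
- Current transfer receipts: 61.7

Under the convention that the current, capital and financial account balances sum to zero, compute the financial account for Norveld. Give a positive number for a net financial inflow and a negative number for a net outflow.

414.6

Goods balance = 800.5 - 1226.2 = -425.7
Services balance = 224.0 - 205.3 = 18.7
Trade balance (goods + services) = -425.7 + 18.7 = -407.0
Net primary income = 104.0 - 82.1 = 21.9
Net secondary income = 61.7 - 81.0 = -19.3
Current account = -407.0 + 21.9 + (-19.3) = -404.4
Financial account = -(-404.4 + (-10.2)) = 414.6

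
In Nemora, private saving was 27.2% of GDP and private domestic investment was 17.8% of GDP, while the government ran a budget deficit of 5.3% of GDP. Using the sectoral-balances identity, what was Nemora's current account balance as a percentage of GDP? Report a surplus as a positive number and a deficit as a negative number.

4.1

By the sectoral-balances identity, CA = (S_private - I) + (T - G).
Private balance = 27.2 - 17.8 = 9.4
Government balance (T - G) = -5.3
CA = 9.4 + (-5.3) = 4.1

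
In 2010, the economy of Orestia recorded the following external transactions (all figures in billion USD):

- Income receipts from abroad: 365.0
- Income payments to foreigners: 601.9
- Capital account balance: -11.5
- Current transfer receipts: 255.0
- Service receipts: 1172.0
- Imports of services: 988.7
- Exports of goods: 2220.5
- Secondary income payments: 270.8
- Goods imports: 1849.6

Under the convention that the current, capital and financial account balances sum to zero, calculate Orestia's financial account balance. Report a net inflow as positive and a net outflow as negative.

Goods balance = 2220.5 - 1849.6 = 370.9
Services balance = 1172.0 - 988.7 = 183.3
Trade balance (goods + services) = 370.9 + 183.3 = 554.2
Net primary income = 365.0 - 601.9 = -236.9
Net secondary income = 255.0 - 270.8 = -15.8
Current account = 554.2 + (-236.9) + (-15.8) = 301.5
Financial account = -(301.5 + (-11.5)) = -290.0

-290.0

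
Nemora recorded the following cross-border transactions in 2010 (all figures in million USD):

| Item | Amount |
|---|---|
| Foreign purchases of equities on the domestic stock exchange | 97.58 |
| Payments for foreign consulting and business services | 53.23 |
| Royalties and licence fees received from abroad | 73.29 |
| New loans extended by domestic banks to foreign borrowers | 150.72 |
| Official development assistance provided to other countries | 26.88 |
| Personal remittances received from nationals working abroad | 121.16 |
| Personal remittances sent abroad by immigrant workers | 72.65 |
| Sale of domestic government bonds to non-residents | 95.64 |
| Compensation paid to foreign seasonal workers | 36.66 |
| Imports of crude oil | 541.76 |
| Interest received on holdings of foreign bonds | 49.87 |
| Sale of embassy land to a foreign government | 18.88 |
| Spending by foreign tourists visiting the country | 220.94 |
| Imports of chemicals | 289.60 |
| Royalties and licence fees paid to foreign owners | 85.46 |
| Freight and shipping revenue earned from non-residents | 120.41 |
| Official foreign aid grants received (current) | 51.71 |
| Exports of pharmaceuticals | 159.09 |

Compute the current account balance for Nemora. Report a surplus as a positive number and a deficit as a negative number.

Goods: -541.76 - 289.60 + 159.09 = -672.27
Services: -85.46 + 73.29 + 220.94 - 53.23 + 120.41 = 275.95
Primary income: 49.87 - 36.66 = 13.21
Secondary income: -72.65 + 51.71 - 26.88 + 121.16 = 73.34
Current account = (-672.27) + 275.95 + 13.21 + 73.34 = -309.77
(Excluded from the current account — financial account: foreign purchases of equities on the domestic stock exchange 97.58, new loans extended by domestic banks to foreign borrowers 150.72, sale of domestic government bonds to non-residents 95.64; capital account: sale of embassy land to a foreign government 18.88.)

-309.77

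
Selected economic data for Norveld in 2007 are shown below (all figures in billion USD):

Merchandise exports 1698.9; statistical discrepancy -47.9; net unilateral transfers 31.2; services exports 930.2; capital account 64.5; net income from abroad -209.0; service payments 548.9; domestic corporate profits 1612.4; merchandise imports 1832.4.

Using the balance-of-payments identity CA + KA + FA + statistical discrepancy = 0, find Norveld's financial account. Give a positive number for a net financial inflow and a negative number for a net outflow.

-86.6

Goods balance = 1698.9 - 1832.4 = -133.5
Services balance = 930.2 - 548.9 = 381.3
Trade balance (goods + services) = -133.5 + 381.3 = 247.8
Net primary income = -209.0
Net secondary income = 31.2
Current account = 247.8 + (-209.0) + 31.2 = 70.0
Financial account = -(70.0 + 64.5 + (-47.9)) = -86.6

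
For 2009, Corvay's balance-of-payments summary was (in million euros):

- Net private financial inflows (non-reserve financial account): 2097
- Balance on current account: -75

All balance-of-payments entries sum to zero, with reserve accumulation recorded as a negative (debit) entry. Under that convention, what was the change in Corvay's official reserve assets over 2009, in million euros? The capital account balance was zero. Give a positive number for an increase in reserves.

2022

Official reserve transactions balance = -((-75) + 2097) = -2022
An accumulation of reserves is recorded as a debit (negative entry), so the change in the stock of reserves is the negative of that balance.
Change in official reserves = -(-2022) = 2022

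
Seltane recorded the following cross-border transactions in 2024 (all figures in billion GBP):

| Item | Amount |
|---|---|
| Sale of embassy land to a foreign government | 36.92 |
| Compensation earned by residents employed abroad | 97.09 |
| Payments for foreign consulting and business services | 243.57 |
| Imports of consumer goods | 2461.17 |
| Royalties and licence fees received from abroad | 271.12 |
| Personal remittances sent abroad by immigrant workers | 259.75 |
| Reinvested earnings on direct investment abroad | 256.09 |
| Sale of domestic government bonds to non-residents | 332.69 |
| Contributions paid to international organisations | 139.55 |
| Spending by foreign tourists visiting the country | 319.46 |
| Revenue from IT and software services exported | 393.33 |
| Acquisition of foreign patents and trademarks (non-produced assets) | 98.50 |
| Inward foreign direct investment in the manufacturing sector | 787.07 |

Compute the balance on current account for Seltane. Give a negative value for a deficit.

-1766.95

Goods: -2461.17
Services: -243.57 + 393.33 + 271.12 + 319.46 = 740.34
Primary income: 256.09 + 97.09 = 353.18
Secondary income: -259.75 - 139.55 = -399.30
Current account = (-2461.17) + 740.34 + 353.18 + (-399.30) = -1766.95
(Excluded from the current account — capital account: sale of embassy land to a foreign government 36.92, acquisition of foreign patents and trademarks (non-produced assets) 98.50; financial account: sale of domestic government bonds to non-residents 332.69, inward foreign direct investment in the manufacturing sector 787.07.)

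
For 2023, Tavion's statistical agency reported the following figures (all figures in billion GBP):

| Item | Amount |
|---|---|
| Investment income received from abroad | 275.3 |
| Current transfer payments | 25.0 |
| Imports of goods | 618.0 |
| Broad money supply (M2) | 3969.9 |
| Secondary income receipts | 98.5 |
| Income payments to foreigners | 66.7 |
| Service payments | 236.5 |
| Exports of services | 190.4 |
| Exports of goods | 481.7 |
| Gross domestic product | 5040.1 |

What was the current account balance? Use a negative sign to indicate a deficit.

99.7

Goods balance = 481.7 - 618.0 = -136.3
Services balance = 190.4 - 236.5 = -46.1
Trade balance (goods + services) = -136.3 + (-46.1) = -182.4
Net primary income = 275.3 - 66.7 = 208.6
Net secondary income = 98.5 - 25.0 = 73.5
Current account = -182.4 + 208.6 + 73.5 = 99.7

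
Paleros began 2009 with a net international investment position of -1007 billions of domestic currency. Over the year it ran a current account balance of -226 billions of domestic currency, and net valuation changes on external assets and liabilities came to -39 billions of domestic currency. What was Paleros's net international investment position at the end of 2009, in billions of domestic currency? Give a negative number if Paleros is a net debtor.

Change in NIIP = current account + net valuation change = -226 + (-39) = -265
End-of-year NIIP = -1007 + (-265) = -1272

-1272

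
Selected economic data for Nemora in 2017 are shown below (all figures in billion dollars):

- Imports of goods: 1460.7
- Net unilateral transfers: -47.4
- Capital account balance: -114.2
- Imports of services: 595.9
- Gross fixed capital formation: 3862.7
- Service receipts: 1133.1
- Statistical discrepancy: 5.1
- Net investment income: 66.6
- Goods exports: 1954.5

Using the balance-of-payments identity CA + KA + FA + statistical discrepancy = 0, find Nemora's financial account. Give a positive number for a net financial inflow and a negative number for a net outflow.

Goods balance = 1954.5 - 1460.7 = 493.8
Services balance = 1133.1 - 595.9 = 537.2
Trade balance (goods + services) = 493.8 + 537.2 = 1031.0
Net primary income = 66.6
Net secondary income = -47.4
Current account = 1031.0 + 66.6 + (-47.4) = 1050.2
Financial account = -(1050.2 + (-114.2) + 5.1) = -941.1

-941.1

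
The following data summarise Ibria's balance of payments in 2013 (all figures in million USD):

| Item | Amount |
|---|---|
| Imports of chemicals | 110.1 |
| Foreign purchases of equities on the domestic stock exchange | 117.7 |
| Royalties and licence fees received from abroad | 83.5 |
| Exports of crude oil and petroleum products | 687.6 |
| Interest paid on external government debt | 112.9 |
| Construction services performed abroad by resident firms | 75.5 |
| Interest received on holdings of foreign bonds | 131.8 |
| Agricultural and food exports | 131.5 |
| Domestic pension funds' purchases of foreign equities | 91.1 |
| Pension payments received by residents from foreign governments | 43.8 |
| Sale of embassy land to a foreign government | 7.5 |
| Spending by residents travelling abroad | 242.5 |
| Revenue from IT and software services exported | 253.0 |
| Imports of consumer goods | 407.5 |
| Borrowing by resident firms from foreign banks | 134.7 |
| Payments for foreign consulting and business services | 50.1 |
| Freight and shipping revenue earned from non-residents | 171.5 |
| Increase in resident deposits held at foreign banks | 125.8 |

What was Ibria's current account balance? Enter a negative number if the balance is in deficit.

Goods: 687.6 - 110.1 + 131.5 - 407.5 = 301.5
Services: -50.1 - 242.5 + 75.5 + 253.0 + 171.5 + 83.5 = 290.9
Primary income: -112.9 + 131.8 = 18.9
Secondary income: 43.8
Current account = 301.5 + 290.9 + 18.9 + 43.8 = 655.1
(Excluded from the current account — financial account: foreign purchases of equities on the domestic stock exchange 117.7, domestic pension funds' purchases of foreign equities 91.1, borrowing by resident firms from foreign banks 134.7, increase in resident deposits held at foreign banks 125.8; capital account: sale of embassy land to a foreign government 7.5.)

655.1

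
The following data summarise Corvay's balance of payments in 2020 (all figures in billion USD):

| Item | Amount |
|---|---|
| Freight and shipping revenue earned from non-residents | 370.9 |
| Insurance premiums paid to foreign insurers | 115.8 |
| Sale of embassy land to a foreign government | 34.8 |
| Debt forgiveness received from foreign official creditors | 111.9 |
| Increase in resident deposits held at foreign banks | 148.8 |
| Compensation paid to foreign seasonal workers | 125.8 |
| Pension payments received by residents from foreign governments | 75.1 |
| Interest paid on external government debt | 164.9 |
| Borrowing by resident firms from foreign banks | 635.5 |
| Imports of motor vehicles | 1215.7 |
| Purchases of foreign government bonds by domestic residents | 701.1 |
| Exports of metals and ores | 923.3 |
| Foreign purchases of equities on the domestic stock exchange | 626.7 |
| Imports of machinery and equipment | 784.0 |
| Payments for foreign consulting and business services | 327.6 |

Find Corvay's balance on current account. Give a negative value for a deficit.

-1364.5

Goods: -784.0 - 1215.7 + 923.3 = -1076.4
Services: 370.9 - 115.8 - 327.6 = -72.5
Primary income: -164.9 - 125.8 = -290.7
Secondary income: 75.1
Current account = (-1076.4) + (-72.5) + (-290.7) + 75.1 = -1364.5
(Excluded from the current account — capital account: sale of embassy land to a foreign government 34.8, debt forgiveness received from foreign official creditors 111.9; financial account: increase in resident deposits held at foreign banks 148.8, borrowing by resident firms from foreign banks 635.5, purchases of foreign government bonds by domestic residents 701.1, foreign purchases of equities on the domestic stock exchange 626.7.)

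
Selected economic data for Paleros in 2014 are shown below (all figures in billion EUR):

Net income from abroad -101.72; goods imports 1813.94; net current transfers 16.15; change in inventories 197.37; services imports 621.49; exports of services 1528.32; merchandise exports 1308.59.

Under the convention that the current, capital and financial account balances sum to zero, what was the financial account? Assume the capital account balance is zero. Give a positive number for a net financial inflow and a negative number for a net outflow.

Goods balance = 1308.59 - 1813.94 = -505.35
Services balance = 1528.32 - 621.49 = 906.83
Trade balance (goods + services) = -505.35 + 906.83 = 401.48
Net primary income = -101.72
Net secondary income = 16.15
Current account = 401.48 + (-101.72) + 16.15 = 315.91
Financial account = -(315.91) = -315.91

-315.91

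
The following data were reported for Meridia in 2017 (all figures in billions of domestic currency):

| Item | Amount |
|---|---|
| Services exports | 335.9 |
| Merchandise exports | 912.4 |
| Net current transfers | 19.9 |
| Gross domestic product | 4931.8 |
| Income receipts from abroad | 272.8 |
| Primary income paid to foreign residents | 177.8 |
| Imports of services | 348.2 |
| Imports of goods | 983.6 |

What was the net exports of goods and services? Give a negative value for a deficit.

-83.5

Goods balance = 912.4 - 983.6 = -71.2
Services balance = 335.9 - 348.2 = -12.3
Trade balance (goods + services) = -71.2 + (-12.3) = -83.5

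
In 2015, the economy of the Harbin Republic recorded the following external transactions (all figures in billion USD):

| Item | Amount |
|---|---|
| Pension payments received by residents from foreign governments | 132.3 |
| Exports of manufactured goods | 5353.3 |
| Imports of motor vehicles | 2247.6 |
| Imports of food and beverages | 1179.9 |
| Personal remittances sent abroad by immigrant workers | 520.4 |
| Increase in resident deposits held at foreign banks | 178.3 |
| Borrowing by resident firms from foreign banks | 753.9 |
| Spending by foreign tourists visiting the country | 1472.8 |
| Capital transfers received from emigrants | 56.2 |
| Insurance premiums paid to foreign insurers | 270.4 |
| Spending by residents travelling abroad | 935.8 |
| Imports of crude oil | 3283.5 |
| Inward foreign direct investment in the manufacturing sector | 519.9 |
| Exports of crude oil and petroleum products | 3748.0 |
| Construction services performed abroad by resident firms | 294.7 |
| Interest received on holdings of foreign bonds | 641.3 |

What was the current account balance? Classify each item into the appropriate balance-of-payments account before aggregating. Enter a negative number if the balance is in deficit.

3204.8

Goods: -2247.6 - 1179.9 + 5353.3 - 3283.5 + 3748.0 = 2390.3
Services: -270.4 - 935.8 + 1472.8 + 294.7 = 561.3
Primary income: 641.3
Secondary income: -520.4 + 132.3 = -388.1
Current account = 2390.3 + 561.3 + 641.3 + (-388.1) = 3204.8
(Excluded from the current account — financial account: increase in resident deposits held at foreign banks 178.3, borrowing by resident firms from foreign banks 753.9, inward foreign direct investment in the manufacturing sector 519.9; capital account: capital transfers received from emigrants 56.2.)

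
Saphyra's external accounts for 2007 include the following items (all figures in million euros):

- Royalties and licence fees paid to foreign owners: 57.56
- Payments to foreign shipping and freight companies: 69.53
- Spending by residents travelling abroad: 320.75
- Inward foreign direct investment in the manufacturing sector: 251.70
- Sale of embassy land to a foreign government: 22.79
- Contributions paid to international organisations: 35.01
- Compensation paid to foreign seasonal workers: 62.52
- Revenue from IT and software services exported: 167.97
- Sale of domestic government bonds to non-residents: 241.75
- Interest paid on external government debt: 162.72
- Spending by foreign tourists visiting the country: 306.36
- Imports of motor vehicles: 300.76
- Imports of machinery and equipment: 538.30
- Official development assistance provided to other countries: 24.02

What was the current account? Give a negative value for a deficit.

Goods: -538.30 - 300.76 = -839.06
Services: -69.53 + 306.36 + 167.97 - 57.56 - 320.75 = 26.49
Primary income: -162.72 - 62.52 = -225.24
Secondary income: -24.02 - 35.01 = -59.03
Current account = (-839.06) + 26.49 + (-225.24) + (-59.03) = -1096.84
(Excluded from the current account — financial account: inward foreign direct investment in the manufacturing sector 251.70, sale of domestic government bonds to non-residents 241.75; capital account: sale of embassy land to a foreign government 22.79.)

-1096.84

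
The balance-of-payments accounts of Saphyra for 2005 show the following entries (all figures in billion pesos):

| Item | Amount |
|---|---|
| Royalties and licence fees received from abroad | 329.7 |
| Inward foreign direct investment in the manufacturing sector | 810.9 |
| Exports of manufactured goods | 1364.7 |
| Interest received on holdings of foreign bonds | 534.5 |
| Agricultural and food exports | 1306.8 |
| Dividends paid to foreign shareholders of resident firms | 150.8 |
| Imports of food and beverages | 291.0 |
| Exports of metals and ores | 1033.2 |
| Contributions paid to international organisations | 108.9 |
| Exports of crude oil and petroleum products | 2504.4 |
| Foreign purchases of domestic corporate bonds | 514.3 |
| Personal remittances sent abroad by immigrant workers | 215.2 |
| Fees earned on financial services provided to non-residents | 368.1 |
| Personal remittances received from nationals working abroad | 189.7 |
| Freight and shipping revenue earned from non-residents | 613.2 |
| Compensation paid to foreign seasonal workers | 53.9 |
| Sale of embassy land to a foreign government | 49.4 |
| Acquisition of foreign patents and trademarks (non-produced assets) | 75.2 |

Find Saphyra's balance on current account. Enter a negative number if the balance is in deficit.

7424.5

Goods: 1306.8 + 2504.4 - 291.0 + 1033.2 + 1364.7 = 5918.1
Services: 368.1 + 613.2 + 329.7 = 1311.0
Primary income: -150.8 - 53.9 + 534.5 = 329.8
Secondary income: 189.7 - 215.2 - 108.9 = -134.4
Current account = 5918.1 + 1311.0 + 329.8 + (-134.4) = 7424.5
(Excluded from the current account — financial account: inward foreign direct investment in the manufacturing sector 810.9, foreign purchases of domestic corporate bonds 514.3; capital account: sale of embassy land to a foreign government 49.4, acquisition of foreign patents and trademarks (non-produced assets) 75.2.)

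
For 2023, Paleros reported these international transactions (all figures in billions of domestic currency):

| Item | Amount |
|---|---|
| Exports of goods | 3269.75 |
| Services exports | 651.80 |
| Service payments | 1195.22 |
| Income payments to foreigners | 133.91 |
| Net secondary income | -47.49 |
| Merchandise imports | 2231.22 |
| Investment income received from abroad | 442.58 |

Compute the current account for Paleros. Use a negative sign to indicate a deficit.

756.29

Goods balance = 3269.75 - 2231.22 = 1038.53
Services balance = 651.80 - 1195.22 = -543.42
Trade balance (goods + services) = 1038.53 + (-543.42) = 495.11
Net primary income = 442.58 - 133.91 = 308.67
Net secondary income = -47.49
Current account = 495.11 + 308.67 + (-47.49) = 756.29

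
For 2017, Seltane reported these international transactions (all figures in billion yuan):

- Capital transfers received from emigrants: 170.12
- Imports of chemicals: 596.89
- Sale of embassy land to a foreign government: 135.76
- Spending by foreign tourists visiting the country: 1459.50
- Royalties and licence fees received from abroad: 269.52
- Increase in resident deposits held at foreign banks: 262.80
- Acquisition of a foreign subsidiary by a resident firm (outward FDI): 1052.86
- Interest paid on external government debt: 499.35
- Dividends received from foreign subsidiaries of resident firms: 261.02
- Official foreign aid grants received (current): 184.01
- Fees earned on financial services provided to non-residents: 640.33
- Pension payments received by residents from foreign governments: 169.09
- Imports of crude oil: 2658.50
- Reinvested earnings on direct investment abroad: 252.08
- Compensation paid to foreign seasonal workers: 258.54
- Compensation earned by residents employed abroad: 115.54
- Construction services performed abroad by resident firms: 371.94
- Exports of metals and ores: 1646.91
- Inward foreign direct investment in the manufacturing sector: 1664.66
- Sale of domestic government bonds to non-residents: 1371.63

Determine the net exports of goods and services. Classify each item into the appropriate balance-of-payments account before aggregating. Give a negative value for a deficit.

1132.81

Goods: -596.89 - 2658.50 + 1646.91 = -1608.48
Services: 1459.50 + 269.52 + 640.33 + 371.94 = 2741.29
Trade balance = -1608.48 + 2741.29 = 1132.81
(Excluded from the trade balance — capital account: capital transfers received from emigrants 170.12, sale of embassy land to a foreign government 135.76; financial account: increase in resident deposits held at foreign banks 262.80, acquisition of a foreign subsidiary by a resident firm (outward FDI) 1052.86, inward foreign direct investment in the manufacturing sector 1664.66, sale of domestic government bonds to non-residents 1371.63; primary income: interest paid on external government debt 499.35, dividends received from foreign subsidiaries of resident firms 261.02, reinvested earnings on direct investment abroad 252.08, compensation paid to foreign seasonal workers 258.54, compensation earned by residents employed abroad 115.54; secondary income: official foreign aid grants received (current) 184.01, pension payments received by residents from foreign governments 169.09.)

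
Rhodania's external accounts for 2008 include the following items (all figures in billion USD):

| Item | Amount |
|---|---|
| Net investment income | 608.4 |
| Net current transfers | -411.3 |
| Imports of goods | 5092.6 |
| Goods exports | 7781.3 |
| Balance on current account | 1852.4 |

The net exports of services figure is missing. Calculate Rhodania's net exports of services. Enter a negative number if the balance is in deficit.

-1033.4

Current account = goods balance + services balance + net primary income + net secondary income
Sum of the known components = 2885.8
Net exports of services = CA - (known components) = 1852.4 - 2885.8 = -1033.4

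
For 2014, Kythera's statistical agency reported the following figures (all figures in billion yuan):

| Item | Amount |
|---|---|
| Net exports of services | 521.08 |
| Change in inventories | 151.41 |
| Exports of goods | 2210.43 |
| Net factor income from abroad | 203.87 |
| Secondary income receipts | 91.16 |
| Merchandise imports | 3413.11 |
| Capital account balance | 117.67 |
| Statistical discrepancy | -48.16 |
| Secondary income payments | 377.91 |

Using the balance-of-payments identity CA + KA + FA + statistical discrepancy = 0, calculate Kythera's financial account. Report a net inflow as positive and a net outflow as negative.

694.97

Goods balance = 2210.43 - 3413.11 = -1202.68
Services balance = 521.08
Trade balance (goods + services) = -1202.68 + 521.08 = -681.60
Net primary income = 203.87
Net secondary income = 91.16 - 377.91 = -286.75
Current account = -681.60 + 203.87 + (-286.75) = -764.48
Financial account = -(-764.48 + 117.67 + (-48.16)) = 694.97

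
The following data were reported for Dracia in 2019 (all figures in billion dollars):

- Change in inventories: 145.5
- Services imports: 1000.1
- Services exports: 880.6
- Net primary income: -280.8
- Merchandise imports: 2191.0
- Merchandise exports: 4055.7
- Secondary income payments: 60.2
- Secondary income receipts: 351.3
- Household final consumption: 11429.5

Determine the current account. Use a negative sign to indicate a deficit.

Goods balance = 4055.7 - 2191.0 = 1864.7
Services balance = 880.6 - 1000.1 = -119.5
Trade balance (goods + services) = 1864.7 + (-119.5) = 1745.2
Net primary income = -280.8
Net secondary income = 351.3 - 60.2 = 291.1
Current account = 1745.2 + (-280.8) + 291.1 = 1755.5

1755.5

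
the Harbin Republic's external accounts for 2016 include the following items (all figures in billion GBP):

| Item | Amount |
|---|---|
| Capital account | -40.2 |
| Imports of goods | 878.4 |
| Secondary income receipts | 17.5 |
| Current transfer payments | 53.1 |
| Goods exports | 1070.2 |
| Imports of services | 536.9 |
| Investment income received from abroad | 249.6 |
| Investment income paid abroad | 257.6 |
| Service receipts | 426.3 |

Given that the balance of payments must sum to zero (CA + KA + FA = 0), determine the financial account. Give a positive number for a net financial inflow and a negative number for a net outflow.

Goods balance = 1070.2 - 878.4 = 191.8
Services balance = 426.3 - 536.9 = -110.6
Trade balance (goods + services) = 191.8 + (-110.6) = 81.2
Net primary income = 249.6 - 257.6 = -8.0
Net secondary income = 17.5 - 53.1 = -35.6
Current account = 81.2 + (-8.0) + (-35.6) = 37.6
Financial account = -(37.6 + (-40.2)) = 2.6

2.6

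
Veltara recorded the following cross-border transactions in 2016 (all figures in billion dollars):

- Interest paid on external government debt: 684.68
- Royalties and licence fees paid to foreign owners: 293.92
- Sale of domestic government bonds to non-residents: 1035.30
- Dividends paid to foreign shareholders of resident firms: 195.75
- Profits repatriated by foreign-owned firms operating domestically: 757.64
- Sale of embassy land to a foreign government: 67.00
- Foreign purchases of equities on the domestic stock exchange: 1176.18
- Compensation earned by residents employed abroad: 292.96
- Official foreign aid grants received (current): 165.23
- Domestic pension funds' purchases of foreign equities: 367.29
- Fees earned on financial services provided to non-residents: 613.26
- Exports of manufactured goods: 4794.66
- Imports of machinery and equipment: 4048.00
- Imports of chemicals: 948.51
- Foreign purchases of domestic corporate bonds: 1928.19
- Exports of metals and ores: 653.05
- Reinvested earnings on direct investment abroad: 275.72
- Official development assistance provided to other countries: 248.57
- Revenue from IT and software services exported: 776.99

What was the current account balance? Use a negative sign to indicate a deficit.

Goods: 4794.66 - 4048.00 + 653.05 - 948.51 = 451.20
Services: 613.26 - 293.92 + 776.99 = 1096.33
Primary income: 275.72 + 292.96 - 195.75 - 757.64 - 684.68 = -1069.39
Secondary income: 165.23 - 248.57 = -83.34
Current account = 451.20 + 1096.33 + (-1069.39) + (-83.34) = 394.80
(Excluded from the current account — financial account: sale of domestic government bonds to non-residents 1035.30, foreign purchases of equities on the domestic stock exchange 1176.18, domestic pension funds' purchases of foreign equities 367.29, foreign purchases of domestic corporate bonds 1928.19; capital account: sale of embassy land to a foreign government 67.00.)

394.80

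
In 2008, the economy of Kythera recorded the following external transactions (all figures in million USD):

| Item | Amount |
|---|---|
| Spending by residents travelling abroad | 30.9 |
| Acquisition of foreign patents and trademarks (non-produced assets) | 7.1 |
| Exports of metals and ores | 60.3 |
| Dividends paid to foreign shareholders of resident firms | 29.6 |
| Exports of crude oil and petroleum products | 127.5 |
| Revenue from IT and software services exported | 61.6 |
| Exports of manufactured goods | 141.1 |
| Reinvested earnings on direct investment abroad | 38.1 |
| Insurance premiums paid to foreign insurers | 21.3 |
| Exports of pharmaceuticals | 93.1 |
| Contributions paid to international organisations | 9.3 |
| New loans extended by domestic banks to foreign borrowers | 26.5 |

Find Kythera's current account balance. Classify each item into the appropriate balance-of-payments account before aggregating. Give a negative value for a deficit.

Goods: 141.1 + 93.1 + 60.3 + 127.5 = 422.0
Services: 61.6 - 21.3 - 30.9 = 9.4
Primary income: -29.6 + 38.1 = 8.5
Secondary income: -9.3
Current account = 422.0 + 9.4 + 8.5 + (-9.3) = 430.6
(Excluded from the current account — capital account: acquisition of foreign patents and trademarks (non-produced assets) 7.1; financial account: new loans extended by domestic banks to foreign borrowers 26.5.)

430.6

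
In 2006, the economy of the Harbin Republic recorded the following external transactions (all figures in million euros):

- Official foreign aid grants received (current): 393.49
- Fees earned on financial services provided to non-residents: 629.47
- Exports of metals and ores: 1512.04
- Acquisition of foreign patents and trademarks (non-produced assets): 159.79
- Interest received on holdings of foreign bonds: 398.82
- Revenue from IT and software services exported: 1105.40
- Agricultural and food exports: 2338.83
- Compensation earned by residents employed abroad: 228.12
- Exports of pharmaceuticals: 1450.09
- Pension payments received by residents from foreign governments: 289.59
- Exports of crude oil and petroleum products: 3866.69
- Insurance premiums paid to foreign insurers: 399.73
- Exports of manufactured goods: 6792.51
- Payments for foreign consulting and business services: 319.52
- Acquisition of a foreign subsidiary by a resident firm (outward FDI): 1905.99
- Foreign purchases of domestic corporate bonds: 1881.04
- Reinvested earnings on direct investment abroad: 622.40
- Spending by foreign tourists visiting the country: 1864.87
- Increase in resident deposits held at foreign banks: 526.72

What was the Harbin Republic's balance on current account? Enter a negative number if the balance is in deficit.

20773.07

Goods: 6792.51 + 3866.69 + 2338.83 + 1450.09 + 1512.04 = 15960.16
Services: 1105.40 - 319.52 + 1864.87 + 629.47 - 399.73 = 2880.49
Primary income: 398.82 + 622.40 + 228.12 = 1249.34
Secondary income: 393.49 + 289.59 = 683.08
Current account = 15960.16 + 2880.49 + 1249.34 + 683.08 = 20773.07
(Excluded from the current account — capital account: acquisition of foreign patents and trademarks (non-produced assets) 159.79; financial account: acquisition of a foreign subsidiary by a resident firm (outward FDI) 1905.99, foreign purchases of domestic corporate bonds 1881.04, increase in resident deposits held at foreign banks 526.72.)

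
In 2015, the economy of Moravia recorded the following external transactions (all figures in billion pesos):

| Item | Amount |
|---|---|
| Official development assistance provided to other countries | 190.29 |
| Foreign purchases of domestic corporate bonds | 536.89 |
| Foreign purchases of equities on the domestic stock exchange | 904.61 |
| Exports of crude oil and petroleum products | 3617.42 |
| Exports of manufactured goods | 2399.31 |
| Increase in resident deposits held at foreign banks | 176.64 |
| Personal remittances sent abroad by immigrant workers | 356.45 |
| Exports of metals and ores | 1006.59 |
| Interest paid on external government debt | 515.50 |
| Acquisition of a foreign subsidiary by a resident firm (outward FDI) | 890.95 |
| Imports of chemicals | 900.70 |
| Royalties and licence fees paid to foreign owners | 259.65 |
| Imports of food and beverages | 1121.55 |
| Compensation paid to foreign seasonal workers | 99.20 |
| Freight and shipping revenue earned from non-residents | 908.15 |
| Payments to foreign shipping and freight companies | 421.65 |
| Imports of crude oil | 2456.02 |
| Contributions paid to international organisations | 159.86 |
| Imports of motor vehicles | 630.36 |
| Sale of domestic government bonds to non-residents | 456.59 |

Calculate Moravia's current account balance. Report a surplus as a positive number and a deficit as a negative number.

Goods: 1006.59 - 900.70 - 630.36 - 1121.55 - 2456.02 + 2399.31 + 3617.42 = 1914.69
Services: 908.15 - 259.65 - 421.65 = 226.85
Primary income: -99.20 - 515.50 = -614.70
Secondary income: -159.86 - 356.45 - 190.29 = -706.60
Current account = 1914.69 + 226.85 + (-614.70) + (-706.60) = 820.24
(Excluded from the current account — financial account: foreign purchases of domestic corporate bonds 536.89, foreign purchases of equities on the domestic stock exchange 904.61, increase in resident deposits held at foreign banks 176.64, acquisition of a foreign subsidiary by a resident firm (outward FDI) 890.95, sale of domestic government bonds to non-residents 456.59.)

820.24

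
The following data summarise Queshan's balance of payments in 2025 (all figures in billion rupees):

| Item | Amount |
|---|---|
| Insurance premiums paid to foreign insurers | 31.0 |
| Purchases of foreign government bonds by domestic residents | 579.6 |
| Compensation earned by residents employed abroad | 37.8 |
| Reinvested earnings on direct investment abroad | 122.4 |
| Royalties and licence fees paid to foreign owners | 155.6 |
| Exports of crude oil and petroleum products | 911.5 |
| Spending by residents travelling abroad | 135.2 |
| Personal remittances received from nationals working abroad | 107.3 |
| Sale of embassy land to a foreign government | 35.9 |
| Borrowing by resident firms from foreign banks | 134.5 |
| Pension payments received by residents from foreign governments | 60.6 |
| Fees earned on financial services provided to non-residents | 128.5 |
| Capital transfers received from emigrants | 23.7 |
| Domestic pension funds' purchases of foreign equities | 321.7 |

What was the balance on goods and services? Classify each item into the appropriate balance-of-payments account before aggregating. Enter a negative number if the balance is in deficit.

Goods: 911.5
Services: -155.6 - 135.2 - 31.0 + 128.5 = -193.3
Trade balance = 911.5 + (-193.3) = 718.2
(Excluded from the trade balance — financial account: purchases of foreign government bonds by domestic residents 579.6, borrowing by resident firms from foreign banks 134.5, domestic pension funds' purchases of foreign equities 321.7; primary income: compensation earned by residents employed abroad 37.8, reinvested earnings on direct investment abroad 122.4; secondary income: personal remittances received from nationals working abroad 107.3, pension payments received by residents from foreign governments 60.6; capital account: sale of embassy land to a foreign government 35.9, capital transfers received from emigrants 23.7.)

718.2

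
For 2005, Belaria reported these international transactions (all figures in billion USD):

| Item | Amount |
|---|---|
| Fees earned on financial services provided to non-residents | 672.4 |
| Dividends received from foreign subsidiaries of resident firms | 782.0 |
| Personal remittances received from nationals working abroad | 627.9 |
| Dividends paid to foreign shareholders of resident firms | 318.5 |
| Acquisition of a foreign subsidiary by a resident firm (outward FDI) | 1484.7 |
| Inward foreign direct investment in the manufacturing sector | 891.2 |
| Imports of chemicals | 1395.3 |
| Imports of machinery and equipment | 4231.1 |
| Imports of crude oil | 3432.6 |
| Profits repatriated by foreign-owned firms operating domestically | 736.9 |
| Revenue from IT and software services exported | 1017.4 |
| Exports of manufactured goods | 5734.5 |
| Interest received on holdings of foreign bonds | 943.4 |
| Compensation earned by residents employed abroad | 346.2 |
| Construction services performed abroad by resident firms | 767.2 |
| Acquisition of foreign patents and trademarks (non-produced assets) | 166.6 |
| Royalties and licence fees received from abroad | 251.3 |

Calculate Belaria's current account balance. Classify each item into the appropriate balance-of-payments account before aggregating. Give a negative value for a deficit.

Goods: -1395.3 - 3432.6 + 5734.5 - 4231.1 = -3324.5
Services: 767.2 + 251.3 + 1017.4 + 672.4 = 2708.3
Primary income: -318.5 + 782.0 + 346.2 + 943.4 - 736.9 = 1016.2
Secondary income: 627.9
Current account = (-3324.5) + 2708.3 + 1016.2 + 627.9 = 1027.9
(Excluded from the current account — financial account: acquisition of a foreign subsidiary by a resident firm (outward FDI) 1484.7, inward foreign direct investment in the manufacturing sector 891.2; capital account: acquisition of foreign patents and trademarks (non-produced assets) 166.6.)

1027.9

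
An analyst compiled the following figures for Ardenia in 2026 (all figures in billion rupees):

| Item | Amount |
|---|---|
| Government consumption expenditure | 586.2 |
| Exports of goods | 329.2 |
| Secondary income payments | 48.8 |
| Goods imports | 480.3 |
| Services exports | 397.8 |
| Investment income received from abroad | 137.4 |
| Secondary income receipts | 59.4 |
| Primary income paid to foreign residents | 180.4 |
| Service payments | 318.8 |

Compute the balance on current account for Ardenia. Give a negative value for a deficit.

Goods balance = 329.2 - 480.3 = -151.1
Services balance = 397.8 - 318.8 = 79.0
Trade balance (goods + services) = -151.1 + 79.0 = -72.1
Net primary income = 137.4 - 180.4 = -43.0
Net secondary income = 59.4 - 48.8 = 10.6
Current account = -72.1 + (-43.0) + 10.6 = -104.5

-104.5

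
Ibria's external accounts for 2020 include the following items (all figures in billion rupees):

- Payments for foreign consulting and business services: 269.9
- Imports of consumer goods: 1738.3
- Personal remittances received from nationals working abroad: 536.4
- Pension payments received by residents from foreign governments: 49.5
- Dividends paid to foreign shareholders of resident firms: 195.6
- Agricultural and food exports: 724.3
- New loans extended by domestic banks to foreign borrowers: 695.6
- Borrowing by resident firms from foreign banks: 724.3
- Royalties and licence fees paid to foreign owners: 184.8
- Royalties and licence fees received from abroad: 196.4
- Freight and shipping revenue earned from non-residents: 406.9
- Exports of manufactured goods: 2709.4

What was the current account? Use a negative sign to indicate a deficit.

Goods: 2709.4 + 724.3 - 1738.3 = 1695.4
Services: -184.8 + 406.9 - 269.9 + 196.4 = 148.6
Primary income: -195.6
Secondary income: 536.4 + 49.5 = 585.9
Current account = 1695.4 + 148.6 + (-195.6) + 585.9 = 2234.3
(Excluded from the current account — financial account: new loans extended by domestic banks to foreign borrowers 695.6, borrowing by resident firms from foreign banks 724.3.)

2234.3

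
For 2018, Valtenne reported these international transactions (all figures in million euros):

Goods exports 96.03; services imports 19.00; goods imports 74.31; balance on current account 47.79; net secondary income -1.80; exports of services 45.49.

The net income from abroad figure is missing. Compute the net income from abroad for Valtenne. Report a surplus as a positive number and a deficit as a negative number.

1.38

Current account = goods balance + services balance + net primary income + net secondary income
Sum of the known components = 46.41
Net income from abroad = CA - (known components) = 47.79 - 46.41 = 1.38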